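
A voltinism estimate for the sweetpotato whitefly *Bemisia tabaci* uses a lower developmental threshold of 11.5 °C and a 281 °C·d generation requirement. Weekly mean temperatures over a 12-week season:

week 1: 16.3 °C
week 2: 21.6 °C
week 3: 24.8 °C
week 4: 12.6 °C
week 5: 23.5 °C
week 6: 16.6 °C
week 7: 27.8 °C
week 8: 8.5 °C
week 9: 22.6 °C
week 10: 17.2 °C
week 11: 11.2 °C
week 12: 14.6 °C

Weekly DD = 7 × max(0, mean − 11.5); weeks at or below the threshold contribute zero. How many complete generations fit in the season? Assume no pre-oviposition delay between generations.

2 generations

Weekly DD (7 × max(0, T̄ − 11.5)): 33.6, 70.7, 93.1, 7.7, 84.0, 35.7, 114.1, 0.0, 77.7, 39.9, 0.0, 21.7.
Season total = 578.2 DD.
Complete generations = ⌊578.2 / 281⌋ = 2.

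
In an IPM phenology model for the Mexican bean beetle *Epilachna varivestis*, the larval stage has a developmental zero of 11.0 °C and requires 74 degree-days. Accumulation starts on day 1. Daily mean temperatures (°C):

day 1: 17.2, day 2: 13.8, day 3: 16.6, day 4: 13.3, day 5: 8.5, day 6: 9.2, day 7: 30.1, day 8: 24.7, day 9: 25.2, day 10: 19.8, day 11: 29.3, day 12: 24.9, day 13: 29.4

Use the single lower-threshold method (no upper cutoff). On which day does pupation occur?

Daily DD above 11.0 °C: 6.2, 2.8, 5.6, 2.3, 0.0, 0.0, 19.1, 13.7, 14.2, 8.8, 18.3, 13.9, 18.4.
Cumulative: 6.2, 9.0, 14.6, 16.9, 16.9, 16.9, 36.0, 49.7, 63.9, 72.7, 91.0, 104.9, 123.3.
The total first reaches 74 DD on day 11.

day 11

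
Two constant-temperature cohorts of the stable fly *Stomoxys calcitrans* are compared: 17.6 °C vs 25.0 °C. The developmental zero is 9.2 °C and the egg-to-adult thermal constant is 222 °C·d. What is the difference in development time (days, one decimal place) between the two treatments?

12.4 days

At 17.6 °C: 222 / (17.6 − 9.2) = 222 / 8.4 = 26.429 d.
At 25.0 °C: 222 / (25.0 − 9.2) = 222 / 15.8 = 14.051 d.
Difference = |26.429 − 14.051| = 12.378 ≈ 12.4 days.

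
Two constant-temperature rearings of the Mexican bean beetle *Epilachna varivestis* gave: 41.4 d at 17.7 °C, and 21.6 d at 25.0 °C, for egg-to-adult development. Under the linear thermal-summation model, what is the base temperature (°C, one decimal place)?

Under the model K = D·(T − T_b), so D₁·(T₁ − T_b) = D₂·(T₂ − T_b).
41.4·(17.7 − T_b) = 21.6·(25.0 − T_b)
T_b = (41.4·17.7 − 21.6·25.0) / (41.4 − 21.6) = 192.78 / 19.8 = 9.736 °C ≈ 9.7 °C.

9.7 °C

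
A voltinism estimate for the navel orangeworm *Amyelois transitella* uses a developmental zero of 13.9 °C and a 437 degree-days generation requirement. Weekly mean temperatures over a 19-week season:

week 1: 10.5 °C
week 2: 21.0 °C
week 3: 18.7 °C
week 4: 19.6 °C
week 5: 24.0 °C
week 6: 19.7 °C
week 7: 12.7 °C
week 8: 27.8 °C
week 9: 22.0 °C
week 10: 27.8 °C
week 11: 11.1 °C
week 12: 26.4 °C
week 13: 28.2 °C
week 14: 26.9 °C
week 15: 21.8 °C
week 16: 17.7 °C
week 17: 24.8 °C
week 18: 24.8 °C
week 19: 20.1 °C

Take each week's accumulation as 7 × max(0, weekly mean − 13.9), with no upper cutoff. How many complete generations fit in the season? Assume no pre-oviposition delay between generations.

2 generations

Weekly DD (7 × max(0, T̄ − 13.9)): 0.0, 49.7, 33.6, 39.9, 70.7, 40.6, 0.0, 97.3, 56.7, 97.3, 0.0, 87.5, 100.1, 91.0, 55.3, 26.6, 76.3, 76.3, 43.4.
Season total = 1042.3 DD.
Complete generations = ⌊1042.3 / 437⌋ = 2.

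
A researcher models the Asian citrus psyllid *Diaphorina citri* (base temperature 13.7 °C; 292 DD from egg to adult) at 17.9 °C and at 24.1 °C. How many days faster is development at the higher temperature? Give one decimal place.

41.4 days

At 17.9 °C: 292 / (17.9 − 13.7) = 292 / 4.2 = 69.524 d.
At 24.1 °C: 292 / (24.1 − 13.7) = 292 / 10.4 = 28.077 d.
Difference = |69.524 − 28.077| = 41.447 ≈ 41.4 days.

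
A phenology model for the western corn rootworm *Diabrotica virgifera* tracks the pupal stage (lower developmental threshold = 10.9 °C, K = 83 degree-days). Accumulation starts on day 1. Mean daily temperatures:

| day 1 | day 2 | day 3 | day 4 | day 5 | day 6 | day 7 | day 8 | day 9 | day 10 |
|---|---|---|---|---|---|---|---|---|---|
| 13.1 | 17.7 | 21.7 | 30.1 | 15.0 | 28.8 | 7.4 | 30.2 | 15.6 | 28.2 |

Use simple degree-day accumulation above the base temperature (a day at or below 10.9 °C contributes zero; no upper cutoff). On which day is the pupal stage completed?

day 9

Daily DD above 10.9 °C: 2.2, 6.8, 10.8, 19.2, 4.1, 17.9, 0.0, 19.3, 4.7, 17.3.
Cumulative: 2.2, 9.0, 19.8, 39.0, 43.1, 61.0, 61.0, 80.3, 85.0, 102.3.
The total first reaches 83 DD on day 9.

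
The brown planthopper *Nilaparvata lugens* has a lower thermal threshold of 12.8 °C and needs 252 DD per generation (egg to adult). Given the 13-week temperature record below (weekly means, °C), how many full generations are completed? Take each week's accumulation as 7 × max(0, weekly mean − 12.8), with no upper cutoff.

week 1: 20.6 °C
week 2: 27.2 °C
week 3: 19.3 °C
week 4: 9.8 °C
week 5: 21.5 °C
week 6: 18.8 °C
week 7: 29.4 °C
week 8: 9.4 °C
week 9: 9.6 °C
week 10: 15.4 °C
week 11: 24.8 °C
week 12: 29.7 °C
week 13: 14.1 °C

Weekly DD (7 × max(0, T̄ − 12.8)): 54.6, 100.8, 45.5, 0.0, 60.9, 42.0, 116.2, 0.0, 0.0, 18.2, 84.0, 118.3, 9.1.
Season total = 649.6 DD.
Complete generations = ⌊649.6 / 252⌋ = 2.

2 generations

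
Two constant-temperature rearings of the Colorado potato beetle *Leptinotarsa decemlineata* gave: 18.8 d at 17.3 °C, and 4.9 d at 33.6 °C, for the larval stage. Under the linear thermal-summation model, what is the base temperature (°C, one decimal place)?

11.6 °C

Equal thermal constants: D₁(T₁ − T_b) = D₂(T₂ − T_b).
18.8·(17.3 − T_b) = 4.9·(33.6 − T_b)
T_b = (18.8·17.3 − 4.9·33.6) / (18.8 − 4.9) = 160.60 / 13.9 = 11.554 °C ≈ 11.6 °C.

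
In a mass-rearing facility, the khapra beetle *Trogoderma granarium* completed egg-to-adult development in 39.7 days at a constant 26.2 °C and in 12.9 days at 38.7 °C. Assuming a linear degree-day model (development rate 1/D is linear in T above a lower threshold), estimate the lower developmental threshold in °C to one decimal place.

Equal thermal constants: D₁(T₁ − T_b) = D₂(T₂ − T_b).
39.7·(26.2 − T_b) = 12.9·(38.7 − T_b)
T_b = (39.7·26.2 − 12.9·38.7) / (39.7 − 12.9) = 540.91 / 26.8 = 20.183 °C ≈ 20.2 °C.

20.2 °C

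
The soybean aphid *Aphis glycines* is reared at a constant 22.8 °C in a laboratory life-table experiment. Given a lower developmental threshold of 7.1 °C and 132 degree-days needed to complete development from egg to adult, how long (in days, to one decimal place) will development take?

Daily accumulation = 22.8 − 7.1 = 15.7 DD/day.
Duration = 132 / 15.7 = 8.408 ≈ 8.4 days.

8.4 days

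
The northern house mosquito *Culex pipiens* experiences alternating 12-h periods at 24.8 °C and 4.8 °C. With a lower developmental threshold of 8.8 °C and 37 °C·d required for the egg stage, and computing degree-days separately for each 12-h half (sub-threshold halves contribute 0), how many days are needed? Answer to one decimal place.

Day half: max(0, 24.8 − 8.8) × 0.5 = 16.0 × 0.5 = 8.00 DD.
Night half: max(0, 4.8 − 8.8) × 0.5 = 0.0 × 0.5 = 0.00 DD.
Per 24 h: 8.00 DD/day.
Duration = 37 / 8.00 = 4.625 ≈ 4.6 days.

4.6 days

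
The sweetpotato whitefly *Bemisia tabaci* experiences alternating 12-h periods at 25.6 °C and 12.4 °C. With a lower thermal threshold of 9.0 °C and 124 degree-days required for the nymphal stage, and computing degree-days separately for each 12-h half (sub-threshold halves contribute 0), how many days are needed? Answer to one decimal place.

Day half: max(0, 25.6 − 9.0) × 0.5 = 16.6 × 0.5 = 8.30 DD.
Night half: max(0, 12.4 − 9.0) × 0.5 = 3.4 × 0.5 = 1.70 DD.
Per 24 h: 10.00 DD/day.
Duration = 124 / 10.00 = 12.400 ≈ 12.4 days.

12.4 days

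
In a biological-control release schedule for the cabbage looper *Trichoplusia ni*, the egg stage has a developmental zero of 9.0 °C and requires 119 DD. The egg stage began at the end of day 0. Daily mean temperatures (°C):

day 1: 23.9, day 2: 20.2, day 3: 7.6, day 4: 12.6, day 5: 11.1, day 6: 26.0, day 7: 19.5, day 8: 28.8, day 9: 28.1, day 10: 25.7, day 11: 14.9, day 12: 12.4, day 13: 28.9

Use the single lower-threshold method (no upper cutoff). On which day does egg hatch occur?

day 11

Daily DD above 9.0 °C: 14.9, 11.2, 0.0, 3.6, 2.1, 17.0, 10.5, 19.8, 19.1, 16.7, 5.9, 3.4, 19.9.
Cumulative: 14.9, 26.1, 26.1, 29.7, 31.8, 48.8, 59.3, 79.1, 98.2, 114.9, 120.8, 124.2, 144.1.
The total first reaches 119 DD on day 11.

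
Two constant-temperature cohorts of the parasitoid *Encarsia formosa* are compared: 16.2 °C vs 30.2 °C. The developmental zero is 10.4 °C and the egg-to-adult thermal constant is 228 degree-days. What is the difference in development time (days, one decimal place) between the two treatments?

27.8 days

At 16.2 °C: 228 / (16.2 − 10.4) = 228 / 5.8 = 39.310 d.
At 30.2 °C: 228 / (30.2 − 10.4) = 228 / 19.8 = 11.515 d.
Difference = |39.310 − 11.515| = 27.795 ≈ 27.8 days.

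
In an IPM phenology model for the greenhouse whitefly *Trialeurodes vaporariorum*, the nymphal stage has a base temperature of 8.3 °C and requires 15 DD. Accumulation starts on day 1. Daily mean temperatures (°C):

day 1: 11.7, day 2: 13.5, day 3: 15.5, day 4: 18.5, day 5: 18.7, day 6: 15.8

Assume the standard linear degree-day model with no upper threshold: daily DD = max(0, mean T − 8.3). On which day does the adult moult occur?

day 3

Daily DD above 8.3 °C: 3.4, 5.2, 7.2, 10.2, 10.4, 7.5.
Cumulative: 3.4, 8.6, 15.8, 26.0, 36.4, 43.9.
The total first reaches 15 DD on day 3.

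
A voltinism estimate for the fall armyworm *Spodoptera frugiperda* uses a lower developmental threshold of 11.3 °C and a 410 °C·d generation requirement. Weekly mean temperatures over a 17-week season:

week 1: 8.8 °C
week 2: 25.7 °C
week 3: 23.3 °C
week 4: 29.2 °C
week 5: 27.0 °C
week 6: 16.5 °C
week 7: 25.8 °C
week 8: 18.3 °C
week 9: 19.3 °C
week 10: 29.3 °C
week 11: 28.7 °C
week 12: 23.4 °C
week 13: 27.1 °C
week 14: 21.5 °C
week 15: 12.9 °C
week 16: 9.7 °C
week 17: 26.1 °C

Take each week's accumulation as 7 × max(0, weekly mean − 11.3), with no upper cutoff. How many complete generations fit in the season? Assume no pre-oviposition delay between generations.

3 generations

Weekly DD (7 × max(0, T̄ − 11.3)): 0.0, 100.8, 84.0, 125.3, 109.9, 36.4, 101.5, 49.0, 56.0, 126.0, 121.8, 84.7, 110.6, 71.4, 11.2, 0.0, 103.6.
Season total = 1292.2 DD.
Complete generations = ⌊1292.2 / 410⌋ = 3.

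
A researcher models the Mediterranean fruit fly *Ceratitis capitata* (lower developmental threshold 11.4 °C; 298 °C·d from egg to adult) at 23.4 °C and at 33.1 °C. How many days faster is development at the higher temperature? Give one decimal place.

At 23.4 °C: 298 / (23.4 − 11.4) = 298 / 12.0 = 24.833 d.
At 33.1 °C: 298 / (33.1 − 11.4) = 298 / 21.7 = 13.733 d.
Difference = |24.833 − 13.733| = 11.101 ≈ 11.1 days.

11.1 days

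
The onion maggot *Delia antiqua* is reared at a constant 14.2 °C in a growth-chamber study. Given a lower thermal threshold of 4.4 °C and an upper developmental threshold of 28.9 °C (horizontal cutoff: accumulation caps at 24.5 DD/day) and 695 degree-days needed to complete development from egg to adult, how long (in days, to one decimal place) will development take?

Daily accumulation = 14.2 − 4.4 = 9.8 DD/day.
Duration = 695 / 9.8 = 70.918 ≈ 70.9 days.

70.9 days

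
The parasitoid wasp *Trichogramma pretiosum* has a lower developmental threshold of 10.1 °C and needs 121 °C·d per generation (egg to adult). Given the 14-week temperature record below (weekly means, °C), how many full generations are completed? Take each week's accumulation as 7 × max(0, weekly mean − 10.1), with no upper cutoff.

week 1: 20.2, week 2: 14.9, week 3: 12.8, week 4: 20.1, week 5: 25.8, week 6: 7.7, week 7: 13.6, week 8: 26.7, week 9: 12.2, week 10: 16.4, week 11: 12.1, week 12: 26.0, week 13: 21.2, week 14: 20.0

Weekly DD (7 × max(0, T̄ − 10.1)): 70.7, 33.6, 18.9, 70.0, 109.9, 0.0, 24.5, 116.2, 14.7, 44.1, 14.0, 111.3, 77.7, 69.3.
Season total = 774.9 DD.
Complete generations = ⌊774.9 / 121⌋ = 6.

6 generations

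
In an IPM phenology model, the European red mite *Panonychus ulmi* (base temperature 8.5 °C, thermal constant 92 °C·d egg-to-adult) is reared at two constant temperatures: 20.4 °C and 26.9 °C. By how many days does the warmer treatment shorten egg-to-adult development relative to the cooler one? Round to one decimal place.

2.7 days

At 20.4 °C: 92 / (20.4 − 8.5) = 92 / 11.9 = 7.731 d.
At 26.9 °C: 92 / (26.9 − 8.5) = 92 / 18.4 = 5.000 d.
Difference = |7.731 − 5.000| = 2.731 ≈ 2.7 days.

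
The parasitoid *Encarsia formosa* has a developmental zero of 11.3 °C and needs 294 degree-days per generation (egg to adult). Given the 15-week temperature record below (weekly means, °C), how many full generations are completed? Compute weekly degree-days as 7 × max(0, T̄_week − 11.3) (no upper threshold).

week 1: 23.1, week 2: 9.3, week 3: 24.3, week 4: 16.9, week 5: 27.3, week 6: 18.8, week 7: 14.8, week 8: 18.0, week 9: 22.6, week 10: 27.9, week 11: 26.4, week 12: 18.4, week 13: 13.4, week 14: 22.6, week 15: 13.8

3 generations

Weekly DD (7 × max(0, T̄ − 11.3)): 82.6, 0.0, 91.0, 39.2, 112.0, 52.5, 24.5, 46.9, 79.1, 116.2, 105.7, 49.7, 14.7, 79.1, 17.5.
Season total = 910.7 DD.
Complete generations = ⌊910.7 / 294⌋ = 3.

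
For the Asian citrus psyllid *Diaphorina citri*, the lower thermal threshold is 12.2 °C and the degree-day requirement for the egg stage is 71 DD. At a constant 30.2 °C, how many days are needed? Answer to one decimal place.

3.9 days

Daily accumulation = 30.2 − 12.2 = 18.0 DD/day.
Duration = 71 / 18.0 = 3.944 ≈ 3.9 days.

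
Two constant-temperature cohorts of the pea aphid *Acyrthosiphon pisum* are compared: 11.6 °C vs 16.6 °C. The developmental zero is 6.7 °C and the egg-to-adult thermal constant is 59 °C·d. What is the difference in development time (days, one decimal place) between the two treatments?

6.1 days

At 11.6 °C: 59 / (11.6 − 6.7) = 59 / 4.9 = 12.041 d.
At 16.6 °C: 59 / (16.6 − 6.7) = 59 / 9.9 = 5.960 d.
Difference = |12.041 − 5.960| = 6.081 ≈ 6.1 days.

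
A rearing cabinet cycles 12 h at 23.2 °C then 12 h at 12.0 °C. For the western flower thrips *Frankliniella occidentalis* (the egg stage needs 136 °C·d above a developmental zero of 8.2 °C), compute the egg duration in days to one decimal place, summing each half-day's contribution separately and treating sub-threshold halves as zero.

14.5 days

Day half: max(0, 23.2 − 8.2) × 0.5 = 15.0 × 0.5 = 7.50 DD.
Night half: max(0, 12.0 − 8.2) × 0.5 = 3.8 × 0.5 = 1.90 DD.
Per 24 h: 9.40 DD/day.
Duration = 136 / 9.40 = 14.468 ≈ 14.5 days.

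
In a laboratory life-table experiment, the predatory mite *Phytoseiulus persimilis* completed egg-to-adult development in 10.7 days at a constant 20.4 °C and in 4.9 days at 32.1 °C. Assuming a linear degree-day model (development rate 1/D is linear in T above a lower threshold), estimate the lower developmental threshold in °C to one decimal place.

Under the model K = D·(T − T_b), so D₁·(T₁ − T_b) = D₂·(T₂ − T_b).
10.7·(20.4 − T_b) = 4.9·(32.1 − T_b)
T_b = (10.7·20.4 − 4.9·32.1) / (10.7 − 4.9) = 60.99 / 5.8 = 10.516 °C ≈ 10.5 °C.

10.5 °C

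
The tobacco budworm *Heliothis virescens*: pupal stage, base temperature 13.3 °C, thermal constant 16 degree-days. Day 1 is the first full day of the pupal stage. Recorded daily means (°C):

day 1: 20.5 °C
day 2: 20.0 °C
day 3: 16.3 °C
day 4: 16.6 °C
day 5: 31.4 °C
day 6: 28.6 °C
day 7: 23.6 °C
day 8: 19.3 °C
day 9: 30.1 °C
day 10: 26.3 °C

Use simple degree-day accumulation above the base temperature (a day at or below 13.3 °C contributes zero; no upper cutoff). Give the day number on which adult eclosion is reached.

day 3

Daily DD above 13.3 °C: 7.2, 6.7, 3.0, 3.3, 18.1, 15.3, 10.3, 6.0, 16.8, 13.0.
Cumulative: 7.2, 13.9, 16.9, 20.2, 38.3, 53.6, 63.9, 69.9, 86.7, 99.7.
The total first reaches 16 DD on day 3.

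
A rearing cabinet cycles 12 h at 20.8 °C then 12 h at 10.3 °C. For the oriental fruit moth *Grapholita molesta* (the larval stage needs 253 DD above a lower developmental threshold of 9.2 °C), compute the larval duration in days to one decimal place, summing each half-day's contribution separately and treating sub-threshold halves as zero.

Day half: max(0, 20.8 − 9.2) × 0.5 = 11.6 × 0.5 = 5.80 DD.
Night half: max(0, 10.3 − 9.2) × 0.5 = 1.1 × 0.5 = 0.55 DD.
Per 24 h: 6.35 DD/day.
Duration = 253 / 6.35 = 39.843 ≈ 39.8 days.

39.8 days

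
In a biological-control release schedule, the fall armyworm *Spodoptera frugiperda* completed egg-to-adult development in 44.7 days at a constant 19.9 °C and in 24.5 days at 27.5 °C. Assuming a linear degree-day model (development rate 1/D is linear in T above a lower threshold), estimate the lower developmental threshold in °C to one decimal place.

10.7 °C

Under the model K = D·(T − T_b), so D₁·(T₁ − T_b) = D₂·(T₂ − T_b).
44.7·(19.9 − T_b) = 24.5·(27.5 − T_b)
T_b = (44.7·19.9 − 24.5·27.5) / (44.7 − 24.5) = 215.78 / 20.2 = 10.682 °C ≈ 10.7 °C.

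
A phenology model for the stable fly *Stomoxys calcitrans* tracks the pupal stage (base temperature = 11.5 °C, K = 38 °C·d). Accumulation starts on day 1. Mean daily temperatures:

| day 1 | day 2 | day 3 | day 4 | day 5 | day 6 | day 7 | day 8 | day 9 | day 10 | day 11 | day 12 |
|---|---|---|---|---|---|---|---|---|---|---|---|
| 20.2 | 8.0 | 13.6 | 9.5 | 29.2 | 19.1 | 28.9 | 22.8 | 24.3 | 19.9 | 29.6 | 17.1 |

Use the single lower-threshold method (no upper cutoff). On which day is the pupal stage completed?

Daily DD above 11.5 °C: 8.7, 0.0, 2.1, 0.0, 17.7, 7.6, 17.4, 11.3, 12.8, 8.4, 18.1, 5.6.
Cumulative: 8.7, 8.7, 10.8, 10.8, 28.5, 36.1, 53.5, 64.8, 77.6, 86.0, 104.1, 109.7.
The total first reaches 38 DD on day 7.

day 7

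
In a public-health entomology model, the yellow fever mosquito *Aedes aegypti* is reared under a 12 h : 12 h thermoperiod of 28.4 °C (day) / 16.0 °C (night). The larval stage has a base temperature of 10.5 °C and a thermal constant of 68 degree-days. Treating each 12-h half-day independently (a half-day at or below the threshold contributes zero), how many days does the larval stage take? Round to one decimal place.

5.8 days

Day half: max(0, 28.4 − 10.5) × 0.5 = 17.9 × 0.5 = 8.95 DD.
Night half: max(0, 16.0 − 10.5) × 0.5 = 5.5 × 0.5 = 2.75 DD.
Per 24 h: 11.70 DD/day.
Duration = 68 / 11.70 = 5.812 ≈ 5.8 days.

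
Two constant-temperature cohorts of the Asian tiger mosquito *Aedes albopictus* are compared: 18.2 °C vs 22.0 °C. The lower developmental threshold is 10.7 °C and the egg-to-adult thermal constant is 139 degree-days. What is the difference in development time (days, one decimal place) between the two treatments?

At 18.2 °C: 139 / (18.2 − 10.7) = 139 / 7.5 = 18.533 d.
At 22.0 °C: 139 / (22.0 − 10.7) = 139 / 11.3 = 12.301 d.
Difference = |18.533 − 12.301| = 6.232 ≈ 6.2 days.

6.2 days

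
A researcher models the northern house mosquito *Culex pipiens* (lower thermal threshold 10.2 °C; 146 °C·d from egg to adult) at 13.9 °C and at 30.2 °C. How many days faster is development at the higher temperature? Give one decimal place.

32.2 days

At 13.9 °C: 146 / (13.9 − 10.2) = 146 / 3.7 = 39.459 d.
At 30.2 °C: 146 / (30.2 − 10.2) = 146 / 20.0 = 7.300 d.
Difference = |39.459 − 7.300| = 32.159 ≈ 32.2 days.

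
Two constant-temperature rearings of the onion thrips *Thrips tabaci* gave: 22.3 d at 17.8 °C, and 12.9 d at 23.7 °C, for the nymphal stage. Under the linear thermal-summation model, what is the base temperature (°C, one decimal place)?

Linear rate model ⇒ the product D·(T − T_b) is constant across temperatures.
22.3·(17.8 − T_b) = 12.9·(23.7 − T_b)
T_b = (22.3·17.8 − 12.9·23.7) / (22.3 − 12.9) = 91.21 / 9.4 = 9.703 °C ≈ 9.7 °C.

9.7 °C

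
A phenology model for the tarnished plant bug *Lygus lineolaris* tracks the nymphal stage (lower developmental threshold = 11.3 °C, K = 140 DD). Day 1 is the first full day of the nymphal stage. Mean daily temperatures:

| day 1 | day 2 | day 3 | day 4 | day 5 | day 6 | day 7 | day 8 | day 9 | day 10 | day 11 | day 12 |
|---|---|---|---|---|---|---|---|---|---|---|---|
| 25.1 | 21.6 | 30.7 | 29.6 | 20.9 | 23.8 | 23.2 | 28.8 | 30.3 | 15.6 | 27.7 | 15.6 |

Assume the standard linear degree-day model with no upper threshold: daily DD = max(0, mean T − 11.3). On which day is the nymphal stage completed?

day 11

Daily DD above 11.3 °C: 13.8, 10.3, 19.4, 18.3, 9.6, 12.5, 11.9, 17.5, 19.0, 4.3, 16.4, 4.3.
Cumulative: 13.8, 24.1, 43.5, 61.8, 71.4, 83.9, 95.8, 113.3, 132.3, 136.6, 153.0, 157.3.
The total first reaches 140 DD on day 11.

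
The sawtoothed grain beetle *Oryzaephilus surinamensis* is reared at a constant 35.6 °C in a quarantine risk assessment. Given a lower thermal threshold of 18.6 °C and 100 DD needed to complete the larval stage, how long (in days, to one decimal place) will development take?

Daily accumulation = 35.6 − 18.6 = 17.0 DD/day.
Duration = 100 / 17.0 = 5.882 ≈ 5.9 days.

5.9 days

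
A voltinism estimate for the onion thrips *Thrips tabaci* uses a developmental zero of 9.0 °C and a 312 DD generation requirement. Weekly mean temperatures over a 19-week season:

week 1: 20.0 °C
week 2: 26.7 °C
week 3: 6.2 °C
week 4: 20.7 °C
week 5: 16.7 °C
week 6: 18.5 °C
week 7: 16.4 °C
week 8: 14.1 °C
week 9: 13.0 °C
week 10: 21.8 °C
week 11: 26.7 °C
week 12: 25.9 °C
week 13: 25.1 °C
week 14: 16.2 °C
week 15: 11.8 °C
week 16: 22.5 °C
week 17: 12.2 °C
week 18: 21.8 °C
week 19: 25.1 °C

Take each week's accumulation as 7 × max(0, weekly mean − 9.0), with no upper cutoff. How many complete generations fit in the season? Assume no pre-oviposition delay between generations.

4 generations

Weekly DD (7 × max(0, T̄ − 9.0)): 77.0, 123.9, 0.0, 81.9, 53.9, 66.5, 51.8, 35.7, 28.0, 89.6, 123.9, 118.3, 112.7, 50.4, 19.6, 94.5, 22.4, 89.6, 112.7.
Season total = 1352.4 DD.
Complete generations = ⌊1352.4 / 312⌋ = 4.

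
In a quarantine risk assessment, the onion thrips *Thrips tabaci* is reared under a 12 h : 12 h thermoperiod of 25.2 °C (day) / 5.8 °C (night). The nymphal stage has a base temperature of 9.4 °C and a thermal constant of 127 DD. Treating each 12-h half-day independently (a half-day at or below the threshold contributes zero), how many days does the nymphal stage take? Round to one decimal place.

Day half: max(0, 25.2 − 9.4) × 0.5 = 15.8 × 0.5 = 7.90 DD.
Night half: max(0, 5.8 − 9.4) × 0.5 = 0.0 × 0.5 = 0.00 DD.
Per 24 h: 7.90 DD/day.
Duration = 127 / 7.90 = 16.076 ≈ 16.1 days.

16.1 days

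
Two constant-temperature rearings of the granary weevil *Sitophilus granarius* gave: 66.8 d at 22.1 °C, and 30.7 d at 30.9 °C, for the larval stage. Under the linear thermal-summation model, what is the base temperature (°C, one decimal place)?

Equal thermal constants: D₁(T₁ − T_b) = D₂(T₂ − T_b).
66.8·(22.1 − T_b) = 30.7·(30.9 − T_b)
T_b = (66.8·22.1 − 30.7·30.9) / (66.8 − 30.7) = 527.65 / 36.1 = 14.616 °C ≈ 14.6 °C.

14.6 °C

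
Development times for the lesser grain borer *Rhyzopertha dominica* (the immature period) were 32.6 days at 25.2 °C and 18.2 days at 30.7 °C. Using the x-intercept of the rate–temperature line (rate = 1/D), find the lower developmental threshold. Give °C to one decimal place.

Linear rate model ⇒ the product D·(T − T_b) is constant across temperatures.
32.6·(25.2 − T_b) = 18.2·(30.7 − T_b)
T_b = (32.6·25.2 − 18.2·30.7) / (32.6 − 18.2) = 262.78 / 14.4 = 18.249 °C ≈ 18.2 °C.

18.2 °C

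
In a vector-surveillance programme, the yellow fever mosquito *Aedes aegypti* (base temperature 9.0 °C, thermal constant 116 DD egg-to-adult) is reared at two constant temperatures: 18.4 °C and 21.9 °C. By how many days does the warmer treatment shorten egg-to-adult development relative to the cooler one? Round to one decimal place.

3.3 days

At 18.4 °C: 116 / (18.4 − 9.0) = 116 / 9.4 = 12.340 d.
At 21.9 °C: 116 / (21.9 − 9.0) = 116 / 12.9 = 8.992 d.
Difference = |12.340 − 8.992| = 3.348 ≈ 3.3 days.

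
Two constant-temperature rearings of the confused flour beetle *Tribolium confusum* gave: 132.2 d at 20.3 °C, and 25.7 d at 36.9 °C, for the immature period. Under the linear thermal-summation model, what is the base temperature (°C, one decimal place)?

Under the model K = D·(T − T_b), so D₁·(T₁ − T_b) = D₂·(T₂ − T_b).
132.2·(20.3 − T_b) = 25.7·(36.9 − T_b)
T_b = (132.2·20.3 − 25.7·36.9) / (132.2 − 25.7) = 1735.33 / 106.5 = 16.294 °C ≈ 16.3 °C.

16.3 °C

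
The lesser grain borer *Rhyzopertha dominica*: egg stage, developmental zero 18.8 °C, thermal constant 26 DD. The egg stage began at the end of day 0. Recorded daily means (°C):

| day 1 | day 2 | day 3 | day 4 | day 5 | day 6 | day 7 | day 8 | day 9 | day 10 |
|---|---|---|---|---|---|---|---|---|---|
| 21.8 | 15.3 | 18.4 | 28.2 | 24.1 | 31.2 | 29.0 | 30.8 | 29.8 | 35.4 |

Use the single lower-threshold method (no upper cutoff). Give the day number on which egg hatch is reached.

day 6

Daily DD above 18.8 °C: 3.0, 0.0, 0.0, 9.4, 5.3, 12.4, 10.2, 12.0, 11.0, 16.6.
Cumulative: 3.0, 3.0, 3.0, 12.4, 17.7, 30.1, 40.3, 52.3, 63.3, 79.9.
The total first reaches 26 DD on day 6.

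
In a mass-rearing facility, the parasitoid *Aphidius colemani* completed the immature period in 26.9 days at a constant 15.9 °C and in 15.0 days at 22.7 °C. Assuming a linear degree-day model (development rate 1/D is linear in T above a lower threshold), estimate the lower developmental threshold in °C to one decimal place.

Linear rate model ⇒ the product D·(T − T_b) is constant across temperatures.
26.9·(15.9 − T_b) = 15.0·(22.7 − T_b)
T_b = (26.9·15.9 − 15.0·22.7) / (26.9 − 15.0) = 87.21 / 11.9 = 7.329 °C ≈ 7.3 °C.

7.3 °C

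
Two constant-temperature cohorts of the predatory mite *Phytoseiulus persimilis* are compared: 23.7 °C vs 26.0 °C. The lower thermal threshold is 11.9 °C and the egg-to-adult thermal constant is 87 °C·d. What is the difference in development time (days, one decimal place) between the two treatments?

1.2 days

At 23.7 °C: 87 / (23.7 − 11.9) = 87 / 11.8 = 7.373 d.
At 26.0 °C: 87 / (26.0 − 11.9) = 87 / 14.1 = 6.170 d.
Difference = |7.373 − 6.170| = 1.203 ≈ 1.2 days.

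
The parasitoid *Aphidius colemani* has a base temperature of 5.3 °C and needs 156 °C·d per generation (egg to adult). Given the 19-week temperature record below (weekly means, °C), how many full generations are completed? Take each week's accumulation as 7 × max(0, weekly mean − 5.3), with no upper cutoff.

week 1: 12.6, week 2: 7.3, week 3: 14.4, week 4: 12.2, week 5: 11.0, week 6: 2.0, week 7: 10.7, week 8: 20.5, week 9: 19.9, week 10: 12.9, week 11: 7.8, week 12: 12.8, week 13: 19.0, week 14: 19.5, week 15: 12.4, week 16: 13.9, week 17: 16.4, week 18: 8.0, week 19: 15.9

Weekly DD (7 × max(0, T̄ − 5.3)): 51.1, 14.0, 63.7, 48.3, 39.9, 0.0, 37.8, 106.4, 102.2, 53.2, 17.5, 52.5, 95.9, 99.4, 49.7, 60.2, 77.7, 18.9, 74.2.
Season total = 1062.6 DD.
Complete generations = ⌊1062.6 / 156⌋ = 6.

6 generations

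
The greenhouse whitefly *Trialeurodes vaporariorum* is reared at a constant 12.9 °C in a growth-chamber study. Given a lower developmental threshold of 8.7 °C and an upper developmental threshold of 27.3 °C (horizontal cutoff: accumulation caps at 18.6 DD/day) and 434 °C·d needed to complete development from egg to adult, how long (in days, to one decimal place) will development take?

103.3 days

Daily accumulation = 12.9 − 8.7 = 4.2 DD/day.
Duration = 434 / 4.2 = 103.333 ≈ 103.3 days.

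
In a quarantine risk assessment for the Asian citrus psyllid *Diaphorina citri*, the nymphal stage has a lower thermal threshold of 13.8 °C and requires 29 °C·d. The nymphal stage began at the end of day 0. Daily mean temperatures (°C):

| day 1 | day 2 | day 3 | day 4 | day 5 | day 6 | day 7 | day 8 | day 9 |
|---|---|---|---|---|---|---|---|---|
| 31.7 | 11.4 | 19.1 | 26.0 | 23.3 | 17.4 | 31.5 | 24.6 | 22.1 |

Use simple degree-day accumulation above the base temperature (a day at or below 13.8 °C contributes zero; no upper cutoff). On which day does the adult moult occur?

day 4

Daily DD above 13.8 °C: 17.9, 0.0, 5.3, 12.2, 9.5, 3.6, 17.7, 10.8, 8.3.
Cumulative: 17.9, 17.9, 23.2, 35.4, 44.9, 48.5, 66.2, 77.0, 85.3.
The total first reaches 29 DD on day 4.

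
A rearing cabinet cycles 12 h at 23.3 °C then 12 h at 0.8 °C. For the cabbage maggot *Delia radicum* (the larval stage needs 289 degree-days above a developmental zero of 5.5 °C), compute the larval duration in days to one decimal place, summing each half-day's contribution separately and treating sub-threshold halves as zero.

Day half: max(0, 23.3 − 5.5) × 0.5 = 17.8 × 0.5 = 8.90 DD.
Night half: max(0, 0.8 − 5.5) × 0.5 = 0.0 × 0.5 = 0.00 DD.
Per 24 h: 8.90 DD/day.
Duration = 289 / 8.90 = 32.472 ≈ 32.5 days.

32.5 days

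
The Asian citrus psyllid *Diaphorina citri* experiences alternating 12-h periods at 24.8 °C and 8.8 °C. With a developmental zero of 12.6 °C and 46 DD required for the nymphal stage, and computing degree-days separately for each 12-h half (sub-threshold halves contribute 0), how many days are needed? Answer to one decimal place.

Day half: max(0, 24.8 − 12.6) × 0.5 = 12.2 × 0.5 = 6.10 DD.
Night half: max(0, 8.8 − 12.6) × 0.5 = 0.0 × 0.5 = 0.00 DD.
Per 24 h: 6.10 DD/day.
Duration = 46 / 6.10 = 7.541 ≈ 7.5 days.

7.5 days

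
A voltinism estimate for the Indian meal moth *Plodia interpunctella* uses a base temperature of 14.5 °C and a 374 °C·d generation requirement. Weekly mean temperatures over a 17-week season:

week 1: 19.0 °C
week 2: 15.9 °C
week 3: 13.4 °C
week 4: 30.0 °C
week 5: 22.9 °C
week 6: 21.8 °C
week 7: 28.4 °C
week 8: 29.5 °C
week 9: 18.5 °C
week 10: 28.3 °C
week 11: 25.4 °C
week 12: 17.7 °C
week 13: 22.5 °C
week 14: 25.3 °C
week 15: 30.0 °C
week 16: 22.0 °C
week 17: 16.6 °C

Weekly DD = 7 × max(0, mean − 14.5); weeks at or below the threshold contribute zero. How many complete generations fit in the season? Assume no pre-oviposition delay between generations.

2 generations

Weekly DD (7 × max(0, T̄ − 14.5)): 31.5, 9.8, 0.0, 108.5, 58.8, 51.1, 97.3, 105.0, 28.0, 96.6, 76.3, 22.4, 56.0, 75.6, 108.5, 52.5, 14.7.
Season total = 992.6 DD.
Complete generations = ⌊992.6 / 374⌋ = 2.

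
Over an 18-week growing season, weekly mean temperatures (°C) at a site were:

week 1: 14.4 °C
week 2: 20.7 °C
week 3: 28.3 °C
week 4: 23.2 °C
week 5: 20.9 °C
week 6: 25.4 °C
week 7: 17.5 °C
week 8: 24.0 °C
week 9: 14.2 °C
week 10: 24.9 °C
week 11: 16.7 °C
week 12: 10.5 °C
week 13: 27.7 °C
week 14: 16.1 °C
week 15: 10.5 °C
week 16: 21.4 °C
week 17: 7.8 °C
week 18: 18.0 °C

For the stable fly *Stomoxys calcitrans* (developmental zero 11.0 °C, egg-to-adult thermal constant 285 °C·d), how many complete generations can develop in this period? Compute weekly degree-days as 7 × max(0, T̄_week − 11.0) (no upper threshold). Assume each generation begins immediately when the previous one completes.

Weekly DD (7 × max(0, T̄ − 11.0)): 23.8, 67.9, 121.1, 85.4, 69.3, 100.8, 45.5, 91.0, 22.4, 97.3, 39.9, 0.0, 116.9, 35.7, 0.0, 72.8, 0.0, 49.0.
Season total = 1038.8 DD.
Complete generations = ⌊1038.8 / 285⌋ = 3.

3 generations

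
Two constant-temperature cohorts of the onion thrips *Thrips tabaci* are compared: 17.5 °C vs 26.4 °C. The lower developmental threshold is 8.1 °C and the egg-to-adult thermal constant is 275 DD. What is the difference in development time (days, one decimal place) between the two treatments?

At 17.5 °C: 275 / (17.5 − 8.1) = 275 / 9.4 = 29.255 d.
At 26.4 °C: 275 / (26.4 − 8.1) = 275 / 18.3 = 15.027 d.
Difference = |29.255 − 15.027| = 14.228 ≈ 14.2 days.

14.2 days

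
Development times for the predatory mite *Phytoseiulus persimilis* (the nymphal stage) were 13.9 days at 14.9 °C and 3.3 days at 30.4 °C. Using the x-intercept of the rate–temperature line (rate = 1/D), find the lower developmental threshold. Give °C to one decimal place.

Linear rate model ⇒ the product D·(T − T_b) is constant across temperatures.
13.9·(14.9 − T_b) = 3.3·(30.4 − T_b)
T_b = (13.9·14.9 − 3.3·30.4) / (13.9 − 3.3) = 106.79 / 10.6 = 10.075 °C ≈ 10.1 °C.

10.1 °C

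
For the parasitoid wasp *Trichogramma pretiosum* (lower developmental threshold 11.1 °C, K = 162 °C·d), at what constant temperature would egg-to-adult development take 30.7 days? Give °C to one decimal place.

16.4 °C

Required daily accumulation = 162 / 30.7 = 5.277 DD/day.
T = T_base + 5.277 = 11.1 + 5.277 = 16.377 ≈ 16.4 °C.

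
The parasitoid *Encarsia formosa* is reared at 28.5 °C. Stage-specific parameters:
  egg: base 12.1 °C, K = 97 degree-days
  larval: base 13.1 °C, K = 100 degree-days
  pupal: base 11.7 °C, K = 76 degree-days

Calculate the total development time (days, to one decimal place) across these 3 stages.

egg: 97 / (28.5 − 12.1) = 97 / 16.4 = 5.915 d.
larval: 100 / (28.5 − 13.1) = 100 / 15.4 = 6.494 d.
pupal: 76 / (28.5 − 11.7) = 76 / 16.8 = 4.524 d.
Sum = 16.932 ≈ 16.9 days.

16.9 days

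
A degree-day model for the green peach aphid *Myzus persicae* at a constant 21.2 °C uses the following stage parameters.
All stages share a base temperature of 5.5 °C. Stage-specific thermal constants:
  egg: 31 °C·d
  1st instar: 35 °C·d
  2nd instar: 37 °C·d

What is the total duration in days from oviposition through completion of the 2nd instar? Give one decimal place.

Daily accumulation at 21.2 °C = 21.2 − 5.5 = 15.7 DD/day.
Total K = 31 + 35 + 37 = 103 DD.
Total duration = 103 / 15.7 = 6.561 ≈ 6.6 days.

6.6 days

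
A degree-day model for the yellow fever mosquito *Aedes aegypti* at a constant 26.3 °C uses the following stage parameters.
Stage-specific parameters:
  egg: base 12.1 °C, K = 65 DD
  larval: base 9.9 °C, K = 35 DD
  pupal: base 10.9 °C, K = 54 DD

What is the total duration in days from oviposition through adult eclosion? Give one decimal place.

egg: 65 / (26.3 − 12.1) = 65 / 14.2 = 4.577 d.
larval: 35 / (26.3 − 9.9) = 35 / 16.4 = 2.134 d.
pupal: 54 / (26.3 − 10.9) = 54 / 15.4 = 3.506 d.
Sum = 10.218 ≈ 10.2 days.

10.2 days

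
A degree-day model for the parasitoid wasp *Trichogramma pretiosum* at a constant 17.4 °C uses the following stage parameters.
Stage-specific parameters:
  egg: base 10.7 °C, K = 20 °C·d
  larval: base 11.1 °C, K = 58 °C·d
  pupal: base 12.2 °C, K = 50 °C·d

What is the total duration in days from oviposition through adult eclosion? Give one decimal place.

egg: 20 / (17.4 − 10.7) = 20 / 6.7 = 2.985 d.
larval: 58 / (17.4 − 11.1) = 58 / 6.3 = 9.206 d.
pupal: 50 / (17.4 − 12.2) = 50 / 5.2 = 9.615 d.
Sum = 21.807 ≈ 21.8 days.

21.8 days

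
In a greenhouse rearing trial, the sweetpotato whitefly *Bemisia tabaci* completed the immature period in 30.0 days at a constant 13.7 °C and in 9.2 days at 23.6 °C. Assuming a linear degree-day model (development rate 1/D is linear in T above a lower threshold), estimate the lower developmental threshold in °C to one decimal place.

Under the model K = D·(T − T_b), so D₁·(T₁ − T_b) = D₂·(T₂ − T_b).
30.0·(13.7 − T_b) = 9.2·(23.6 − T_b)
T_b = (30.0·13.7 − 9.2·23.6) / (30.0 − 9.2) = 193.88 / 20.8 = 9.321 °C ≈ 9.3 °C.

9.3 °C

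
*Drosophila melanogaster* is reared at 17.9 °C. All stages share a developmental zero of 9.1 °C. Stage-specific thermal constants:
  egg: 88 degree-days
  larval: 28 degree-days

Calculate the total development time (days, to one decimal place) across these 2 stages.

Daily accumulation at 17.9 °C = 17.9 − 9.1 = 8.8 DD/day.
Total K = 88 + 28 = 116 DD.
Total duration = 116 / 8.8 = 13.182 ≈ 13.2 days.

13.2 days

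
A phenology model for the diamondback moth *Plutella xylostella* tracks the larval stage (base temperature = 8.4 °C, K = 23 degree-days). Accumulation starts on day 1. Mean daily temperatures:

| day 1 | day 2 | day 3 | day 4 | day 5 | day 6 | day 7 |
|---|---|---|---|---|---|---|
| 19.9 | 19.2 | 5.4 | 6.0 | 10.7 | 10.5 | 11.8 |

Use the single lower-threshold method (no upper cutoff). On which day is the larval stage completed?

Daily DD above 8.4 °C: 11.5, 10.8, 0.0, 0.0, 2.3, 2.1, 3.4.
Cumulative: 11.5, 22.3, 22.3, 22.3, 24.6, 26.7, 30.1.
The total first reaches 23 DD on day 5.

day 5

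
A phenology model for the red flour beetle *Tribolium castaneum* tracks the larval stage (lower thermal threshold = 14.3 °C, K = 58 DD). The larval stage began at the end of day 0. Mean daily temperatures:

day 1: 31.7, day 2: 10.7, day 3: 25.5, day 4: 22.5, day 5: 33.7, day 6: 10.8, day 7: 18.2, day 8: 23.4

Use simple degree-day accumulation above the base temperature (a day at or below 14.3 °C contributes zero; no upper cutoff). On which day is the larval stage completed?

day 7

Daily DD above 14.3 °C: 17.4, 0.0, 11.2, 8.2, 19.4, 0.0, 3.9, 9.1.
Cumulative: 17.4, 17.4, 28.6, 36.8, 56.2, 56.2, 60.1, 69.2.
The total first reaches 58 DD on day 7.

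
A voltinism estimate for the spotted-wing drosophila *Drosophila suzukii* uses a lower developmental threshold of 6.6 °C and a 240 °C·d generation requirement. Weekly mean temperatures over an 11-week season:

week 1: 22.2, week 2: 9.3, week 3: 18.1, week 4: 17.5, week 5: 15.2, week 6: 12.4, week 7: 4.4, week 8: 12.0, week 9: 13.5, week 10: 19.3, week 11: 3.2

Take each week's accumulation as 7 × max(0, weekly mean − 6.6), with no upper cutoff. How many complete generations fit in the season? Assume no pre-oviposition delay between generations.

Weekly DD (7 × max(0, T̄ − 6.6)): 109.2, 18.9, 80.5, 76.3, 60.2, 40.6, 0.0, 37.8, 48.3, 88.9, 0.0.
Season total = 560.7 DD.
Complete generations = ⌊560.7 / 240⌋ = 2.

2 generations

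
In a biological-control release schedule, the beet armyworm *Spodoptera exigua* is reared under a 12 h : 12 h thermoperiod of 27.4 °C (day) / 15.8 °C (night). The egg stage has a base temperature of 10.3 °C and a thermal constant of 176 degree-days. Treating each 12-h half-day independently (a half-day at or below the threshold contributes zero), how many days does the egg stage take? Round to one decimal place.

Day half: max(0, 27.4 − 10.3) × 0.5 = 17.1 × 0.5 = 8.55 DD.
Night half: max(0, 15.8 − 10.3) × 0.5 = 5.5 × 0.5 = 2.75 DD.
Per 24 h: 11.30 DD/day.
Duration = 176 / 11.30 = 15.575 ≈ 15.6 days.

15.6 days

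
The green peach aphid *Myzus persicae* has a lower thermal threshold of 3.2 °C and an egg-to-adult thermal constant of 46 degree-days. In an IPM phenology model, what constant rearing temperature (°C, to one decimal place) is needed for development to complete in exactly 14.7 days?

Required daily accumulation = 46 / 14.7 = 3.129 DD/day.
T = T_base + 3.129 = 3.2 + 3.129 = 6.329 ≈ 6.3 °C.

6.3 °C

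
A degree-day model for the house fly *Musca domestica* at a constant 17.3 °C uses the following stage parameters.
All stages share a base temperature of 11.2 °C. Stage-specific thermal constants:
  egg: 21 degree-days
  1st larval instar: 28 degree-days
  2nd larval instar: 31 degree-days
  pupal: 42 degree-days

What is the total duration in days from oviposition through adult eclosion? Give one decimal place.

20.0 days

Daily accumulation at 17.3 °C = 17.3 − 11.2 = 6.1 DD/day.
Total K = 21 + 28 + 31 + 42 = 122 DD.
Total duration = 122 / 6.1 = 20.000 ≈ 20.0 days.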